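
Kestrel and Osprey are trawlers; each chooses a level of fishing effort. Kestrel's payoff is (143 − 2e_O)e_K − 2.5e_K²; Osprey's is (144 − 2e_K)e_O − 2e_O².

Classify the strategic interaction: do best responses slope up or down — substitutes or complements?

strategic substitutes

Expanding Kestrel's payoff: 143e_K − 2e_Oe_K − 2.5e_K².
∂π/∂e_K = 143 − 2e_O − 5e_K = 0, so e_K = 28.6 − 0.4e_O.
The best-response slope de_K/de_O = −0.4 < 0: the reaction function is downward-sloping, so the choices are strategic substitutes.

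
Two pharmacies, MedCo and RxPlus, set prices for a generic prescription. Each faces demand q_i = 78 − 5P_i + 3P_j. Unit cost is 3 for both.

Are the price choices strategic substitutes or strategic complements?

MedCo's profit: π = (P_{MedCo} − 3)(78 − 5P_{MedCo} + 3P_{RxPlus}).
∂π/∂P_{MedCo} = 93 − 10P_{MedCo} + 3P_{RxPlus} = 0 ⇒ P_{MedCo} = 9.3 + 0.3P_{RxPlus}.
The best-response slope dP_{MedCo}/dP_{RxPlus} = 0.3 > 0: the reaction function is upward-sloping, so the choices are strategic complements.

strategic complements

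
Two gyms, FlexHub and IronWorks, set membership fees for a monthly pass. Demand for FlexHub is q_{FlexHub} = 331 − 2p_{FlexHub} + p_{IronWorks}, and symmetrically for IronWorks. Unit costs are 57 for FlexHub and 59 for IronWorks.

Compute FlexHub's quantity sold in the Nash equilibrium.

183.2

FlexHub's profit: π = (p_{FlexHub} − 57)(331 − 2p_{FlexHub} + p_{IronWorks}).
∂π/∂p_{FlexHub} = 445 − 4p_{FlexHub} + p_{IronWorks} = 0 ⇒ p_{FlexHub} = 111.25 + 0.25p_{IronWorks}.
Similarly p_{IronWorks} = 112.25 + 0.25p_{FlexHub}.
Plugging p_{IronWorks} into FlexHub's best response: p_{FlexHub} = 111.25 + 0.25(112.25 + 0.25p_{FlexHub}) ⇒ 0.9375p_{FlexHub} = 139.3125, so p_{FlexHub} = 148.6.
Then p_{IronWorks} = 112.25 + 0.25·148.6 = 149.4.
q_{FlexHub} = 331 − 2·148.6 + 149.4 = 183.2.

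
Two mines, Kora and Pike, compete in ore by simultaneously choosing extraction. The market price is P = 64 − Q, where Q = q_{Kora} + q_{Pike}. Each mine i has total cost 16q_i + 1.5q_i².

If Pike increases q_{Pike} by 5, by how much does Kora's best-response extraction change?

-1

Mine Kora's profit: π = q_{Kora}(64 − (q_{Kora} + q_{Pike})) − 16q_{Kora} − 1.5q_{Kora}².
∂π/∂q_{Kora} = 48 − 5q_{Kora} − q_{Pike} = 0, so q_{Kora} = 9.6 − 0.2q_{Pike}.
The reaction-function slope is −0.2, so a 5-unit rise in q_{Pike} moves q_{Kora} by −0.2 × 5 = −1. Kora's best response falls — the actions are strategic substitutes.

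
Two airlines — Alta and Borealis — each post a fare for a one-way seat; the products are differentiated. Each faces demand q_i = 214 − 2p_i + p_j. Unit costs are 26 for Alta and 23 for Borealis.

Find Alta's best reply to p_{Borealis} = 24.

Alta's profit: π = (p_{Alta} − 26)(214 − 2p_{Alta} + p_{Borealis}).
∂π/∂p_{Alta} = 266 − 4p_{Alta} + p_{Borealis} = 0 ⇒ p_{Alta} = 66.5 + 0.25p_{Borealis}.
At p_{Borealis} = 24: p_{Alta} = 66.5 + 0.25·24 = 72.5.

72.5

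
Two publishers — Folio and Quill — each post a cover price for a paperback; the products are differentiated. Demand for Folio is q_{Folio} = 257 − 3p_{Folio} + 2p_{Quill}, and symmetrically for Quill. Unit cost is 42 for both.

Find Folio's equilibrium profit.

8667.1875

Folio's profit: π = (p_{Folio} − 42)(257 − 3p_{Folio} + 2p_{Quill}).
∂π/∂p_{Folio} = 383 − 6p_{Folio} + 2p_{Quill} = 0 ⇒ p_{Folio} = 383/6 + (1/3)p_{Quill}.
The game is symmetric, so in equilibrium p_{Quill} = p_{Folio}: the reaction function gives (2/3)p_{Folio} = 383/6, hence p_{Folio} = 95.75.
q_{Folio} = 257 − 3·95.75 + 2·95.75 = 161.25.
Profit = (95.75 − 42)·161.25 = 8667.1875.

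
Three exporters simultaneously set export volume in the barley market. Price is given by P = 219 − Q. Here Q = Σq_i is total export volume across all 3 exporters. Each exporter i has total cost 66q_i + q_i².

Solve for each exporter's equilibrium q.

A representative exporter's profit is π_i = q_i(219 − Q) − 66q_i − q_i², with Q = q_i + Σ_{j≠i} q_j.
First-order condition: 153 − 4q_i − Σ_{j≠i} q_j = 0.
In a symmetric equilibrium every exporter chooses the same q, so Σ_{j≠i} q_j = 2q. The condition becomes 153 − 6q = 0, giving q = 153/6 = 25.5.

25.5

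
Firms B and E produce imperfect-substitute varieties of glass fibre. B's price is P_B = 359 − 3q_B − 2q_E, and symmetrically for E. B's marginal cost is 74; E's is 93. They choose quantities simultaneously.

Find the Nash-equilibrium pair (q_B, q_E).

Firm B's profit: π = q_B(359 − 3q_B − 2q_E) − 74q_B.
∂π/∂q_B = 285 − 6q_B − 2q_E = 0 ⇒ q_B = 47.5 − (1/3)q_E.
Similarly q_E = 133/3 − (1/3)q_B.
Solving the two reaction functions simultaneously: (1 − (−1/3)(−1/3))q_B = 47.5 − (1/3)·(133/3), so (8/9)q_B = 589/18 and q_B = 36.8125.
Then q_E = 133/3 − (1/3)·36.8125 = 32.0625.

36.8125, 32.0625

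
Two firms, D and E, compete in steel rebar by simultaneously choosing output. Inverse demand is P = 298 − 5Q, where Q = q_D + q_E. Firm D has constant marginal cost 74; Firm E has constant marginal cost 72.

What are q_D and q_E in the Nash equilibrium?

14.8, 15.2

Firm D's profit: π = q_D(298 − 5(q_D + q_E)) − 74q_D.
∂π/∂q_D = 224 − 10q_D − 5q_E = 0, so q_D = 22.4 − 0.5q_E.
By the same steps for E: q_E = 22.6 − 0.5q_D.
Solving the two reaction functions simultaneously: (1 − (−0.5)(−0.5))q_D = 22.4 − 0.5·22.6, so 0.75q_D = 11.1 and q_D = 14.8.
Then q_E = 22.6 − 0.5·14.8 = 15.2.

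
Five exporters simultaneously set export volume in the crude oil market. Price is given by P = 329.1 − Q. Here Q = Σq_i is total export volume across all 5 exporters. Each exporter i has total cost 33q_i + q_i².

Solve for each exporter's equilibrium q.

A representative exporter's profit is π_i = q_i(329.1 − Q) − 33q_i − q_i², with Q = q_i + Σ_{j≠i} q_j.
First-order condition: 296.1 − 4q_i − Σ_{j≠i} q_j = 0.
In a symmetric equilibrium every exporter chooses the same q, so Σ_{j≠i} q_j = 4q. The condition becomes 296.1 − 8q = 0, giving q = 296.1/8 = 37.0125.

37.0125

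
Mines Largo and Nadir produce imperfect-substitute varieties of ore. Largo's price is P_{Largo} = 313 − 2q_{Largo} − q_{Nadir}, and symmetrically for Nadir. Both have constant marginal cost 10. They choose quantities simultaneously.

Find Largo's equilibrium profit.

7344.72

Mine Largo's profit: π = q_{Largo}(313 − 2q_{Largo} − q_{Nadir}) − 10q_{Largo}.
∂π/∂q_{Largo} = 303 − 4q_{Largo} − q_{Nadir} = 0 ⇒ q_{Largo} = 75.75 − 0.25q_{Nadir}.
The game is symmetric, so in equilibrium q_{Nadir} = q_{Largo}: the reaction function gives 1.25q_{Largo} = 75.75, hence q_{Largo} = 60.6.
P_{Largo} = 313 − 2·60.6 − 60.6 = 131.2.
Profit = (131.2 − 10)·60.6 = 7344.72.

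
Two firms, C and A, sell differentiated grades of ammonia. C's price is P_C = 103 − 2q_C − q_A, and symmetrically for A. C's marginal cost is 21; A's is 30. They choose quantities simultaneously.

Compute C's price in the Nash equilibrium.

Firm C's profit: π = q_C(103 − 2q_C − q_A) − 21q_C.
∂π/∂q_C = 82 − 4q_C − q_A = 0 ⇒ q_C = 20.5 − 0.25q_A.
Similarly q_A = 18.25 − 0.25q_C.
Solving the two reaction functions simultaneously: (1 − (−0.25)(−0.25))q_C = 20.5 − 0.25·18.25, so 0.9375q_C = 15.9375 and q_C = 17.
Then q_A = 18.25 − 0.25·17 = 14.
P_C = 103 − 2·17 − 14 = 55.

55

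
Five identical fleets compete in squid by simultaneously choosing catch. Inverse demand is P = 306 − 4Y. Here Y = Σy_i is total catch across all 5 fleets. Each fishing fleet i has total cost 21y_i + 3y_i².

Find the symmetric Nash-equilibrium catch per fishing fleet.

9.5

A representative fishing fleet's profit is π_i = y_i(306 − 4Y) − 21y_i − 3y_i², with Y = y_i + Σ_{j≠i} y_j.
First-order condition: 285 − 14y_i − 4Σ_{j≠i} y_j = 0.
In a symmetric equilibrium every fishing fleet chooses the same y, so Σ_{j≠i} y_j = 4y. The condition becomes 285 − 30y = 0, giving y = 285/30 = 9.5.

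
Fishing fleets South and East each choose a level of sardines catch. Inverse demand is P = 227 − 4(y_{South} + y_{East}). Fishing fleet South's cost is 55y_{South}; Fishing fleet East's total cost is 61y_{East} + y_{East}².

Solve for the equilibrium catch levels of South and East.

Fishing fleet South's profit: π = y_{South}(227 − 4(y_{South} + y_{East})) − 55y_{South}.
∂π/∂y_{South} = 172 − 8y_{South} − 4y_{East} = 0, so y_{South} = 21.5 − 0.5y_{East}.
For East: ∂π/∂y_{East} = 166 − 10y_{East} − 4y_{South} = 0 ⇒ y_{East} = 16.6 − 0.4y_{South}.
Plugging y_{East} into South's best response: y_{South} = 21.5 − 0.5(16.6 − 0.4y_{South}) ⇒ 0.8y_{South} = 13.2, so y_{South} = 16.5.
Then y_{East} = 16.6 − 0.4·16.5 = 10.

16.5, 10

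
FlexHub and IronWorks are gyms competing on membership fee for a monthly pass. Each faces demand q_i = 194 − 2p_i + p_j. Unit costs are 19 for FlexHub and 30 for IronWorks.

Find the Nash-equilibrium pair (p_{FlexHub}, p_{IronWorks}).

78.8, 83.2

FlexHub's profit: π = (p_{FlexHub} − 19)(194 − 2p_{FlexHub} + p_{IronWorks}).
∂π/∂p_{FlexHub} = 232 − 4p_{FlexHub} + p_{IronWorks} = 0 ⇒ p_{FlexHub} = 58 + 0.25p_{IronWorks}.
Similarly p_{IronWorks} = 63.5 + 0.25p_{FlexHub}.
Plugging p_{IronWorks} into FlexHub's best response: p_{FlexHub} = 58 + 0.25(63.5 + 0.25p_{FlexHub}) ⇒ 0.9375p_{FlexHub} = 73.875, so p_{FlexHub} = 78.8.
Then p_{IronWorks} = 63.5 + 0.25·78.8 = 83.2.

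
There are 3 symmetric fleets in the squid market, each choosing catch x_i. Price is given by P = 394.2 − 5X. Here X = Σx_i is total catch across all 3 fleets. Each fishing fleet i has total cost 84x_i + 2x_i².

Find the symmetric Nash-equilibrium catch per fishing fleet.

12.925

A representative fishing fleet's profit is π_i = x_i(394.2 − 5X) − 84x_i − 2x_i², with X = x_i + Σ_{j≠i} x_j.
First-order condition: 310.2 − 14x_i − 5Σ_{j≠i} x_j = 0.
With identical fishing fleets, set every x_j = x: then 310.2 − 14x − 10x = 0, i.e. x = 310.2/24 = 12.925.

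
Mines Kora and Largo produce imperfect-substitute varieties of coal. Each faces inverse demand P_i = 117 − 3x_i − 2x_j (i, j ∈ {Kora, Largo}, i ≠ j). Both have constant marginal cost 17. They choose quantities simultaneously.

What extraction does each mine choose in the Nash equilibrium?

12.5

Mine Kora's profit: π = x_{Kora}(117 − 3x_{Kora} − 2x_{Largo}) − 17x_{Kora}.
∂π/∂x_{Kora} = 100 − 6x_{Kora} − 2x_{Largo} = 0 ⇒ x_{Kora} = 50/3 − (1/3)x_{Largo}.
The game is symmetric, so in equilibrium x_{Largo} = x_{Kora}: the reaction function gives (4/3)x_{Kora} = 50/3, hence x_{Kora} = 12.5.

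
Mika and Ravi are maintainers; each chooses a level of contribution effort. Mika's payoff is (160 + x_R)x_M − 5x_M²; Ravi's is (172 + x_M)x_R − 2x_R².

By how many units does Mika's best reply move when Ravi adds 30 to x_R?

3

Expanding Mika's payoff: 160x_M + x_Rx_M − 5x_M².
∂π/∂x_M = 160 + x_R − 10x_M = 0, so x_M = 16 + 0.1x_R.
The reaction-function slope is 0.1, so a 30-unit rise in x_R moves x_M by 0.1 × 30 = 3. Mika's best response rises — the actions are strategic complements.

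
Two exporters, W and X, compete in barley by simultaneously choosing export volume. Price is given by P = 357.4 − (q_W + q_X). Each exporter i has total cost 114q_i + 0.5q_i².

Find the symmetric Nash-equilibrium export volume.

Exporter W's profit: π = q_W(357.4 − (q_W + q_X)) − 114q_W − 0.5q_W².
∂π/∂q_W = 243.4 − 3q_W − q_X = 0, so q_W = 1217/15 − (1/3)q_X.
The game is symmetric, so in equilibrium q_X = q_W: the reaction function gives (4/3)q_W = 1217/15, hence q_W = 60.85.

60.85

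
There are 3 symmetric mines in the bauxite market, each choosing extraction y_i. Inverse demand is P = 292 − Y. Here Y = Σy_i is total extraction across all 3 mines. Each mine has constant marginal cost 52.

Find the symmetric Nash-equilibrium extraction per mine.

60

A representative mine's profit is π_i = y_i(292 − Y) − 52y_i, with Y = y_i + Σ_{j≠i} y_j.
First-order condition: 240 − 2y_i − Σ_{j≠i} y_j = 0.
In a symmetric equilibrium every mine chooses the same y, so Σ_{j≠i} y_j = 2y. The condition becomes 240 − 4y = 0, giving y = 240/4 = 60.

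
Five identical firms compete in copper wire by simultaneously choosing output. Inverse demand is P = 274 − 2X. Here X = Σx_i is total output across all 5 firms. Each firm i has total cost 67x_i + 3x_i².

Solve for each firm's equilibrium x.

11.5

A representative firm's profit is π_i = x_i(274 − 2X) − 67x_i − 3x_i², with X = x_i + Σ_{j≠i} x_j.
First-order condition: 207 − 10x_i − 2Σ_{j≠i} x_j = 0.
With identical firms, set every x_j = x: then 207 − 10x − 8x = 0, i.e. x = 207/18 = 11.5.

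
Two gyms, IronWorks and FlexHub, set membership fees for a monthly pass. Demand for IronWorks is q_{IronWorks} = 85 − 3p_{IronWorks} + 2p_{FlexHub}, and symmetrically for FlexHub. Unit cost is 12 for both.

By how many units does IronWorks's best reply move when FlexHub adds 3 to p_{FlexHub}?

1

IronWorks's profit: π = (p_{IronWorks} − 12)(85 − 3p_{IronWorks} + 2p_{FlexHub}).
∂π/∂p_{IronWorks} = 121 − 6p_{IronWorks} + 2p_{FlexHub} = 0 ⇒ p_{IronWorks} = 121/6 + (1/3)p_{FlexHub}.
The reaction-function slope is 1/3, so a 3-unit rise in p_{FlexHub} moves p_{IronWorks} by 1/3 × 3 = 1. IronWorks's best response rises — the actions are strategic complements.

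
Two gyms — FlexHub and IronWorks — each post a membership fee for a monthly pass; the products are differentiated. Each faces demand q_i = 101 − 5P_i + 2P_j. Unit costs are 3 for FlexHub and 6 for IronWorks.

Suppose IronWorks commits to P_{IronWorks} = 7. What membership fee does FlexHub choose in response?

FlexHub's profit: π = (P_{FlexHub} − 3)(101 − 5P_{FlexHub} + 2P_{IronWorks}).
∂π/∂P_{FlexHub} = 116 − 10P_{FlexHub} + 2P_{IronWorks} = 0 ⇒ P_{FlexHub} = 11.6 + 0.2P_{IronWorks}.
At P_{IronWorks} = 7: P_{FlexHub} = 11.6 + 0.2·7 = 13.

13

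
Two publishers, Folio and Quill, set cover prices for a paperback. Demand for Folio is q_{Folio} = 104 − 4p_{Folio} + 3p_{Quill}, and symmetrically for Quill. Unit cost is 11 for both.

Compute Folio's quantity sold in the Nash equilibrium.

74.4

Folio's profit: π = (p_{Folio} − 11)(104 − 4p_{Folio} + 3p_{Quill}).
∂π/∂p_{Folio} = 148 − 8p_{Folio} + 3p_{Quill} = 0 ⇒ p_{Folio} = 18.5 + 0.375p_{Quill}.
The game is symmetric, so in equilibrium p_{Quill} = p_{Folio}: the reaction function gives 0.625p_{Folio} = 18.5, hence p_{Folio} = 29.6.
q_{Folio} = 104 − 4·29.6 + 3·29.6 = 74.4.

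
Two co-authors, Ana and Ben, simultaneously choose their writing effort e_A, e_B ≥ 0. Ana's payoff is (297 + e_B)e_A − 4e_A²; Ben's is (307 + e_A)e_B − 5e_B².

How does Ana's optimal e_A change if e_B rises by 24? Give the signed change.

3

Expanding Ana's payoff: 297e_A + e_Be_A − 4e_A².
∂π/∂e_A = 297 + e_B − 8e_A = 0, so e_A = 37.125 + 0.125e_B.
The reaction-function slope is 0.125, so a 24-unit rise in e_B moves e_A by 0.125 × 24 = 3. Ana's best response rises — the actions are strategic complements.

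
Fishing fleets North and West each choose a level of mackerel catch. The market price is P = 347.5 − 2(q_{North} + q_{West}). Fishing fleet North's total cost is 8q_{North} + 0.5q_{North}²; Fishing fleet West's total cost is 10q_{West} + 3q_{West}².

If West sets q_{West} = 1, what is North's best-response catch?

67.5

Fishing fleet North's profit: π = q_{North}(347.5 − 2(q_{North} + q_{West})) − 8q_{North} − 0.5q_{North}².
∂π/∂q_{North} = 339.5 − 5q_{North} − 2q_{West} = 0, so q_{North} = 67.9 − 0.4q_{West}.
At q_{West} = 1: q_{North} = 67.9 − 0.4·1 = 67.5.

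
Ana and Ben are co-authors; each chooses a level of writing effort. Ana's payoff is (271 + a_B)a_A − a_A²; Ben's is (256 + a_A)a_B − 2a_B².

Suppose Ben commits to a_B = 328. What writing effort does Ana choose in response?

Expanding Ana's payoff: 271a_A + a_Ba_A − a_A².
∂π/∂a_A = 271 + a_B − 2a_A = 0, so a_A = 135.5 + 0.5a_B.
At a_B = 328: a_A = 135.5 + 0.5·328 = 299.5.

299.5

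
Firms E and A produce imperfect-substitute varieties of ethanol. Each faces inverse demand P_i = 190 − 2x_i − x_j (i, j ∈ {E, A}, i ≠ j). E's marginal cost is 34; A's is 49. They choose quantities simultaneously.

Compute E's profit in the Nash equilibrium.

Firm E's profit: π = x_E(190 − 2x_E − x_A) − 34x_E.
∂π/∂x_E = 156 − 4x_E − x_A = 0 ⇒ x_E = 39 − 0.25x_A.
Similarly x_A = 35.25 − 0.25x_E.
Solving the two reaction functions simultaneously: (1 − (−0.25)(−0.25))x_E = 39 − 0.25·35.25, so 0.9375x_E = 30.1875 and x_E = 32.2.
Then x_A = 35.25 − 0.25·32.2 = 27.2.
P_E = 190 − 2·32.2 − 27.2 = 98.4.
Profit = (98.4 − 34)·32.2 = 2073.68.

2073.68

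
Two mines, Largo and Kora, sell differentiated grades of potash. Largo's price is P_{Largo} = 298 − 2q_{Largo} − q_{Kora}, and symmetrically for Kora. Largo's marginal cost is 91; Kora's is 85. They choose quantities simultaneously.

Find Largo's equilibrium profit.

3362

Mine Largo's profit: π = q_{Largo}(298 − 2q_{Largo} − q_{Kora}) − 91q_{Largo}.
∂π/∂q_{Largo} = 207 − 4q_{Largo} − q_{Kora} = 0 ⇒ q_{Largo} = 51.75 − 0.25q_{Kora}.
Similarly q_{Kora} = 53.25 − 0.25q_{Largo}.
Substituting the second reaction function into the first: q_{Largo} = 51.75 − 0.25(53.25 − 0.25q_{Largo}), which gives 0.9375q_{Largo} = 38.4375 ⇒ q_{Largo} = 41.
Then q_{Kora} = 53.25 − 0.25·41 = 43.
P_{Largo} = 298 − 2·41 − 43 = 173.
Profit = (173 − 91)·41 = 3362.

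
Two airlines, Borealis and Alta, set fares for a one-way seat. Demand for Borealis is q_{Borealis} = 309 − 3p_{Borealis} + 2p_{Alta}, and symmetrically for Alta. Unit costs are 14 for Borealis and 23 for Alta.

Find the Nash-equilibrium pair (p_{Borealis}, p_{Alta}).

89.4375, 92.8125

Borealis's profit: π = (p_{Borealis} − 14)(309 − 3p_{Borealis} + 2p_{Alta}).
∂π/∂p_{Borealis} = 351 − 6p_{Borealis} + 2p_{Alta} = 0 ⇒ p_{Borealis} = 58.5 + (1/3)p_{Alta}.
Similarly p_{Alta} = 63 + (1/3)p_{Borealis}.
Plugging p_{Alta} into Borealis's best response: p_{Borealis} = 58.5 + (1/3)(63 + (1/3)p_{Borealis}) ⇒ (8/9)p_{Borealis} = 79.5, so p_{Borealis} = 89.4375.
Then p_{Alta} = 63 + (1/3)·89.4375 = 92.8125.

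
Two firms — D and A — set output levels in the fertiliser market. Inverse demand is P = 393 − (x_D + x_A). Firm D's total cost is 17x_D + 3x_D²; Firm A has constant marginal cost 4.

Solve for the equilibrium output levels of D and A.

24.2, 182.4

Firm D's profit: π = x_D(393 − (x_D + x_A)) − 17x_D − 3x_D².
∂π/∂x_D = 376 − 8x_D − x_A = 0, so x_D = 47 − 0.125x_A.
For A: ∂π/∂x_A = 389 − 2x_A − x_D = 0 ⇒ x_A = 194.5 − 0.5x_D.
Substituting the second reaction function into the first: x_D = 47 − 0.125(194.5 − 0.5x_D), which gives 0.9375x_D = 22.6875 ⇒ x_D = 24.2.
Then x_A = 194.5 − 0.5·24.2 = 182.4.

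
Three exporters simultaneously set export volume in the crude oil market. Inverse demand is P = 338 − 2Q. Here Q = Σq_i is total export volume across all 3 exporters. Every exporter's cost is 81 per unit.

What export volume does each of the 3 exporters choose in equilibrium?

32.125

A representative exporter's profit is π_i = q_i(338 − 2Q) − 81q_i, with Q = q_i + Σ_{j≠i} q_j.
First-order condition: 257 − 4q_i − 2Σ_{j≠i} q_j = 0.
In a symmetric equilibrium every exporter chooses the same q, so Σ_{j≠i} q_j = 2q. The condition becomes 257 − 8q = 0, giving q = 257/8 = 32.125.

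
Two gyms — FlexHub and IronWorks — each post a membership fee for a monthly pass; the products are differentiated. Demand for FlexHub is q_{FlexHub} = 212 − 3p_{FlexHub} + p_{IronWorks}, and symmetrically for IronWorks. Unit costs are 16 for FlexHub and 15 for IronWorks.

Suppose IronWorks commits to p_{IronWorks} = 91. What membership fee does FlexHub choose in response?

58.5

FlexHub's profit: π = (p_{FlexHub} − 16)(212 − 3p_{FlexHub} + p_{IronWorks}).
∂π/∂p_{FlexHub} = 260 − 6p_{FlexHub} + p_{IronWorks} = 0 ⇒ p_{FlexHub} = 130/3 + (1/6)p_{IronWorks}.
At p_{IronWorks} = 91: p_{FlexHub} = 130/3 + (1/6)·91 = 58.5.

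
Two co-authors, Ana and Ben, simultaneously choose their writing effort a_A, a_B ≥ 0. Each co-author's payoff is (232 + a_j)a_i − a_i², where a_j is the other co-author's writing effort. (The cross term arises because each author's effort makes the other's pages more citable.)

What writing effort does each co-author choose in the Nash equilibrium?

232

Ana's payoff is (232 + a_B)a_A − a_A².
∂π/∂a_A = 232 + a_B − 2a_A = 0, so a_A = 116 + 0.5a_B.
By symmetry a_B = a_A; substituting into the reaction function, 0.5a_A = 116 and a_A = 232.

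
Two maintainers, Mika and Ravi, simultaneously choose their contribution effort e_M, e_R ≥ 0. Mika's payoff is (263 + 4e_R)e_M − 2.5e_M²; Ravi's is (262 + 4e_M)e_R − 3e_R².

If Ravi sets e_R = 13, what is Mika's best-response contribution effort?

Expanding Mika's payoff: 263e_M + 4e_Re_M − 2.5e_M².
∂π/∂e_M = 263 + 4e_R − 5e_M = 0, so e_M = 52.6 + 0.8e_R.
At e_R = 13: e_M = 52.6 + 0.8·13 = 63.

63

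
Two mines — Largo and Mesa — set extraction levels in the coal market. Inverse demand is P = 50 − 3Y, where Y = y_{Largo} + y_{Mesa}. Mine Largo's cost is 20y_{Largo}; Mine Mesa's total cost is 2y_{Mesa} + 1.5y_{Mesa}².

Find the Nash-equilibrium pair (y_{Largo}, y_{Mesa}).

2.8, 4.4

Mine Largo's profit: π = y_{Largo}(50 − 3(y_{Largo} + y_{Mesa})) − 20y_{Largo}.
∂π/∂y_{Largo} = 30 − 6y_{Largo} − 3y_{Mesa} = 0, so y_{Largo} = 5 − 0.5y_{Mesa}.
For Mesa: ∂π/∂y_{Mesa} = 48 − 9y_{Mesa} − 3y_{Largo} = 0 ⇒ y_{Mesa} = 16/3 − (1/3)y_{Largo}.
Substituting the second reaction function into the first: y_{Largo} = 5 − 0.5(16/3 − (1/3)y_{Largo}), which gives (5/6)y_{Largo} = 7/3 ⇒ y_{Largo} = 2.8.
Then y_{Mesa} = 16/3 − (1/3)·2.8 = 4.4.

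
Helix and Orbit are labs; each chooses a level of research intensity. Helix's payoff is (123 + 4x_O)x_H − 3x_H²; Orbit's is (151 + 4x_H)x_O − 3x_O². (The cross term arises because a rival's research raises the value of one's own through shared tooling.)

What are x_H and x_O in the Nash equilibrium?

Expanding Helix's payoff: 123x_H + 4x_Ox_H − 3x_H².
∂π/∂x_H = 123 + 4x_O − 6x_H = 0, so x_H = 20.5 + (2/3)x_O.
Likewise for Orbit: x_O = 151/6 + (2/3)x_H.
Solving the two reaction functions simultaneously: (1 − (2/3)(2/3))x_H = 20.5 + (2/3)·(151/6), so (5/9)x_H = 671/18 and x_H = 67.1.
Then x_O = 151/6 + (2/3)·67.1 = 69.9.

67.1, 69.9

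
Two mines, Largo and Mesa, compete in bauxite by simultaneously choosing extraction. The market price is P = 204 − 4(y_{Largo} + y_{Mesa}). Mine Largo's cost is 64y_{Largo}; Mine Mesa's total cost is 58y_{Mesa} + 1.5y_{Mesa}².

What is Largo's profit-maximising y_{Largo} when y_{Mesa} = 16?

9.5

Mine Largo's profit: π = y_{Largo}(204 − 4(y_{Largo} + y_{Mesa})) − 64y_{Largo}.
∂π/∂y_{Largo} = 140 − 8y_{Largo} − 4y_{Mesa} = 0, so y_{Largo} = 17.5 − 0.5y_{Mesa}.
At y_{Mesa} = 16: y_{Largo} = 17.5 − 0.5·16 = 9.5.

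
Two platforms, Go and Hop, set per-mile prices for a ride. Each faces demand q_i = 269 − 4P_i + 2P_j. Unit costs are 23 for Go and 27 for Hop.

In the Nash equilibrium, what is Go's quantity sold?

Go's profit: π = (P_{Go} − 23)(269 − 4P_{Go} + 2P_{Hop}).
∂π/∂P_{Go} = 361 − 8P_{Go} + 2P_{Hop} = 0 ⇒ P_{Go} = 45.125 + 0.25P_{Hop}.
Similarly P_{Hop} = 47.125 + 0.25P_{Go}.
Substituting the second reaction function into the first: P_{Go} = 45.125 + 0.25(47.125 + 0.25P_{Go}), which gives 0.9375P_{Go} = 1821/32 ⇒ P_{Go} = 60.7.
Then P_{Hop} = 47.125 + 0.25·60.7 = 62.3.
q_{Go} = 269 − 4·60.7 + 2·62.3 = 150.8.

150.8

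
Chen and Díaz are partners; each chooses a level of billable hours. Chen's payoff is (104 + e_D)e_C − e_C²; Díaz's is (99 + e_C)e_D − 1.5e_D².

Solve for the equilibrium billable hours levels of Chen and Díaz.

Expanding Chen's payoff: 104e_C + e_De_C − e_C².
∂π/∂e_C = 104 + e_D − 2e_C = 0, so e_C = 52 + 0.5e_D.
Likewise for Díaz: e_D = 33 + (1/3)e_C.
Solving the two reaction functions simultaneously: (1 − (0.5)(1/3))e_C = 52 + 0.5·33, so (5/6)e_C = 68.5 and e_C = 82.2.
Then e_D = 33 + (1/3)·82.2 = 60.4.

82.2, 60.4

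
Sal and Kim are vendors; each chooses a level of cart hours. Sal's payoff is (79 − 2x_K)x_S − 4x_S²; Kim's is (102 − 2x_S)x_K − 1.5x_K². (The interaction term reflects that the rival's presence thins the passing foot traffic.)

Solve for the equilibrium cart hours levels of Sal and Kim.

Expanding Sal's payoff: 79x_S − 2x_Kx_S − 4x_S².
∂π/∂x_S = 79 − 2x_K − 8x_S = 0, so x_S = 9.875 − 0.25x_K.
Likewise for Kim: x_K = 34 − (2/3)x_S.
Plugging x_K into Sal's best response: x_S = 9.875 − 0.25(34 − (2/3)x_S) ⇒ (5/6)x_S = 1.375, so x_S = 1.65.
Then x_K = 34 − (2/3)·1.65 = 32.9.

1.65, 32.9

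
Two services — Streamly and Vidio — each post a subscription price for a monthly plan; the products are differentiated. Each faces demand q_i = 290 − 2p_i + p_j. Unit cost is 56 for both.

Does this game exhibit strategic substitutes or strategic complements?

strategic complements

Streamly's profit: π = (p_{Streamly} − 56)(290 − 2p_{Streamly} + p_{Vidio}).
∂π/∂p_{Streamly} = 402 − 4p_{Streamly} + p_{Vidio} = 0 ⇒ p_{Streamly} = 100.5 + 0.25p_{Vidio}.
The best-response slope dp_{Streamly}/dp_{Vidio} = 0.25 > 0: the reaction function is upward-sloping, so the choices are strategic complements.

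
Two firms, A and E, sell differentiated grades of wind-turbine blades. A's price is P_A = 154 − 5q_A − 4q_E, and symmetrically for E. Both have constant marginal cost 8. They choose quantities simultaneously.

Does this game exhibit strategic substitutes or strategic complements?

strategic substitutes

Firm A's profit: π = q_A(154 − 5q_A − 4q_E) − 8q_A.
∂π/∂q_A = 146 − 10q_A − 4q_E = 0 ⇒ q_A = 14.6 − 0.4q_E.
The best-response slope dq_A/dq_E = −0.4 < 0: the reaction function is downward-sloping, so the choices are strategic substitutes.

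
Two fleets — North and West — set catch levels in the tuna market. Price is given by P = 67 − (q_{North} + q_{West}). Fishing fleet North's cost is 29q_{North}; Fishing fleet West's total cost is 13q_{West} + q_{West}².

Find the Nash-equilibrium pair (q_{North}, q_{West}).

14, 10

Fishing fleet North's profit: π = q_{North}(67 − (q_{North} + q_{West})) − 29q_{North}.
∂π/∂q_{North} = 38 − 2q_{North} − q_{West} = 0, so q_{North} = 19 − 0.5q_{West}.
For West: ∂π/∂q_{West} = 54 − 4q_{West} − q_{North} = 0 ⇒ q_{West} = 13.5 − 0.25q_{North}.
Solving the two reaction functions simultaneously: (1 − (−0.5)(−0.25))q_{North} = 19 − 0.5·13.5, so 0.875q_{North} = 12.25 and q_{North} = 14.
Then q_{West} = 13.5 − 0.25·14 = 10.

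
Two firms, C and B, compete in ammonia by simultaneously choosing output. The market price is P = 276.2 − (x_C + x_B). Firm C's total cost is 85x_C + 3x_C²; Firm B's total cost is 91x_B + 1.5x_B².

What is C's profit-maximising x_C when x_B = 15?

Firm C's profit: π = x_C(276.2 − (x_C + x_B)) − 85x_C − 3x_C².
∂π/∂x_C = 191.2 − 8x_C − x_B = 0, so x_C = 23.9 − 0.125x_B.
At x_B = 15: x_C = 23.9 − 0.125·15 = 22.025.

22.025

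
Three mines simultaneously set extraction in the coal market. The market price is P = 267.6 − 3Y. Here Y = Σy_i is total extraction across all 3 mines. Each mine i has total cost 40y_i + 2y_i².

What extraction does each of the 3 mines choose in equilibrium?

A representative mine's profit is π_i = y_i(267.6 − 3Y) − 40y_i − 2y_i², with Y = y_i + Σ_{j≠i} y_j.
First-order condition: 227.6 − 10y_i − 3Σ_{j≠i} y_j = 0.
Imposing symmetry (y_j = y for all j) turns Σ_{j≠i} y_j into 2y, so 227.6 = 16y and y = 14.225.

14.225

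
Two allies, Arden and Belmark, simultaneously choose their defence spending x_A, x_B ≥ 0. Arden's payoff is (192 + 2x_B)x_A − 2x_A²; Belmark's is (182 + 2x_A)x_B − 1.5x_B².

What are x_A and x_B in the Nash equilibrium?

117.5, 139

Expanding Arden's payoff: 192x_A + 2x_Bx_A − 2x_A².
∂π/∂x_A = 192 + 2x_B − 4x_A = 0, so x_A = 48 + 0.5x_B.
Likewise for Belmark: x_B = 182/3 + (2/3)x_A.
Substituting the second reaction function into the first: x_A = 48 + 0.5(182/3 + (2/3)x_A), which gives (2/3)x_A = 235/3 ⇒ x_A = 117.5.
Then x_B = 182/3 + (2/3)·117.5 = 139.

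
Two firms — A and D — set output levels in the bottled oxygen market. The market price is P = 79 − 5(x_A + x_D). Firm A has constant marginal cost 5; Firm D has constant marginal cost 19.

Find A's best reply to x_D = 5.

Firm A's profit: π = x_A(79 − 5(x_A + x_D)) − 5x_A.
∂π/∂x_A = 74 − 10x_A − 5x_D = 0, so x_A = 7.4 − 0.5x_D.
At x_D = 5: x_A = 7.4 − 0.5·5 = 4.9.

4.9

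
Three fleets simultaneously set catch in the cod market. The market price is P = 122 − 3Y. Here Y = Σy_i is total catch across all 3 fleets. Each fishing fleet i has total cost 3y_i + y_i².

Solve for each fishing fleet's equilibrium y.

A representative fishing fleet's profit is π_i = y_i(122 − 3Y) − 3y_i − y_i², with Y = y_i + Σ_{j≠i} y_j.
First-order condition: 119 − 8y_i − 3Σ_{j≠i} y_j = 0.
Imposing symmetry (y_j = y for all j) turns Σ_{j≠i} y_j into 2y, so 119 = 14y and y = 8.5.

8.5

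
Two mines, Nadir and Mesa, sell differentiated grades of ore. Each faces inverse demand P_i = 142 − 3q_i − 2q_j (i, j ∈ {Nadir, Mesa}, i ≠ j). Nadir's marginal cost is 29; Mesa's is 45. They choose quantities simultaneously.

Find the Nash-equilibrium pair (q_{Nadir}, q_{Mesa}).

15.125, 11.125

Mine Nadir's profit: π = q_{Nadir}(142 − 3q_{Nadir} − 2q_{Mesa}) − 29q_{Nadir}.
∂π/∂q_{Nadir} = 113 − 6q_{Nadir} − 2q_{Mesa} = 0 ⇒ q_{Nadir} = 113/6 − (1/3)q_{Mesa}.
Similarly q_{Mesa} = 97/6 − (1/3)q_{Nadir}.
Solving the two reaction functions simultaneously: (1 − (−1/3)(−1/3))q_{Nadir} = 113/6 − (1/3)·(97/6), so (8/9)q_{Nadir} = 121/9 and q_{Nadir} = 15.125.
Then q_{Mesa} = 97/6 − (1/3)·15.125 = 11.125.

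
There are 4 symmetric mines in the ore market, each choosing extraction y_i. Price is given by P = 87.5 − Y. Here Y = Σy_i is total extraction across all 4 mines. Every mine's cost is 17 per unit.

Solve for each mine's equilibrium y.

14.1

A representative mine's profit is π_i = y_i(87.5 − Y) − 17y_i, with Y = y_i + Σ_{j≠i} y_j.
First-order condition: 70.5 − 2y_i − Σ_{j≠i} y_j = 0.
Imposing symmetry (y_j = y for all j) turns Σ_{j≠i} y_j into 3y, so 70.5 = 5y and y = 14.1.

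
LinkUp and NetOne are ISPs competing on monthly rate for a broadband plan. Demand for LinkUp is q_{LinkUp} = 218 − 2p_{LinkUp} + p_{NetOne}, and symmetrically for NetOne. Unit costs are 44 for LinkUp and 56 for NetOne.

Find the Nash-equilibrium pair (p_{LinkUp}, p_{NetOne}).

103.6, 108.4

LinkUp's profit: π = (p_{LinkUp} − 44)(218 − 2p_{LinkUp} + p_{NetOne}).
∂π/∂p_{LinkUp} = 306 − 4p_{LinkUp} + p_{NetOne} = 0 ⇒ p_{LinkUp} = 76.5 + 0.25p_{NetOne}.
Similarly p_{NetOne} = 82.5 + 0.25p_{LinkUp}.
Plugging p_{NetOne} into LinkUp's best response: p_{LinkUp} = 76.5 + 0.25(82.5 + 0.25p_{LinkUp}) ⇒ 0.9375p_{LinkUp} = 97.125, so p_{LinkUp} = 103.6.
Then p_{NetOne} = 82.5 + 0.25·103.6 = 108.4.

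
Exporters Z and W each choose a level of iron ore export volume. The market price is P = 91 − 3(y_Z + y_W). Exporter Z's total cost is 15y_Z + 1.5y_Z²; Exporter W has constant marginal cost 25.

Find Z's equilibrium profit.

147.92

Exporter Z's profit: π = y_Z(91 − 3(y_Z + y_W)) − 15y_Z − 1.5y_Z².
∂π/∂y_Z = 76 − 9y_Z − 3y_W = 0, so y_Z = 76/9 − (1/3)y_W.
For W: ∂π/∂y_W = 66 − 6y_W − 3y_Z = 0 ⇒ y_W = 11 − 0.5y_Z.
Solving the two reaction functions simultaneously: (1 − (−1/3)(−0.5))y_Z = 76/9 − (1/3)·11, so (5/6)y_Z = 43/9 and y_Z = 86/15.
Then y_W = 11 − 0.5·(86/15) = 122/15.
Price P = 91 − 3·(208/15) = 49.4.
Z's profit: (49.4 − 15)·(86/15) − 1.5(86/15)² = 147.92.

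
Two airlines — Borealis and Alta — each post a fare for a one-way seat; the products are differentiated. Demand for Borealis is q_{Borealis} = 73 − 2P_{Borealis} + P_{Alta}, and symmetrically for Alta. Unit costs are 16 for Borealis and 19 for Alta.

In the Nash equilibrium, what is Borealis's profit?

752.72

Borealis's profit: π = (P_{Borealis} − 16)(73 − 2P_{Borealis} + P_{Alta}).
∂π/∂P_{Borealis} = 105 − 4P_{Borealis} + P_{Alta} = 0 ⇒ P_{Borealis} = 26.25 + 0.25P_{Alta}.
Similarly P_{Alta} = 27.75 + 0.25P_{Borealis}.
Plugging P_{Alta} into Borealis's best response: P_{Borealis} = 26.25 + 0.25(27.75 + 0.25P_{Borealis}) ⇒ 0.9375P_{Borealis} = 33.1875, so P_{Borealis} = 35.4.
Then P_{Alta} = 27.75 + 0.25·35.4 = 36.6.
q_{Borealis} = 73 − 2·35.4 + 36.6 = 38.8.
Profit = (35.4 − 16)·38.8 = 752.72.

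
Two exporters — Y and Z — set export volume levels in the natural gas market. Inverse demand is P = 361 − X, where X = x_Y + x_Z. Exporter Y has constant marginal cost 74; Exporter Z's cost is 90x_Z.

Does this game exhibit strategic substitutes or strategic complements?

strategic substitutes

Exporter Y's profit: π = x_Y(361 − (x_Y + x_Z)) − 74x_Y.
∂π/∂x_Y = 287 − 2x_Y − x_Z = 0, so x_Y = 143.5 − 0.5x_Z.
The best-response slope dx_Y/dx_Z = −0.5 < 0: the reaction function is downward-sloping, so the choices are strategic substitutes.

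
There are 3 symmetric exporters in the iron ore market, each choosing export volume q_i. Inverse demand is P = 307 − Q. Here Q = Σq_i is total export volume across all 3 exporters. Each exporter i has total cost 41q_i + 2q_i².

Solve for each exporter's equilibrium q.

A representative exporter's profit is π_i = q_i(307 − Q) − 41q_i − 2q_i², with Q = q_i + Σ_{j≠i} q_j.
First-order condition: 266 − 6q_i − Σ_{j≠i} q_j = 0.
In a symmetric equilibrium every exporter chooses the same q, so Σ_{j≠i} q_j = 2q. The condition becomes 266 − 8q = 0, giving q = 266/8 = 33.25.

33.25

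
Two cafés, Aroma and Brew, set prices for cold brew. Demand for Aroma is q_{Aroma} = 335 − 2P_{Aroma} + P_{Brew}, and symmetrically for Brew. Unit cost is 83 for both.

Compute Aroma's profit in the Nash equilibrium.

Aroma's profit: π = (P_{Aroma} − 83)(335 − 2P_{Aroma} + P_{Brew}).
∂π/∂P_{Aroma} = 501 − 4P_{Aroma} + P_{Brew} = 0 ⇒ P_{Aroma} = 125.25 + 0.25P_{Brew}.
By symmetry P_{Brew} = P_{Aroma}; substituting into the reaction function, 0.75P_{Aroma} = 125.25 and P_{Aroma} = 167.
q_{Aroma} = 335 − 2·167 + 167 = 168.
Profit = (167 − 83)·168 = 14112.

14112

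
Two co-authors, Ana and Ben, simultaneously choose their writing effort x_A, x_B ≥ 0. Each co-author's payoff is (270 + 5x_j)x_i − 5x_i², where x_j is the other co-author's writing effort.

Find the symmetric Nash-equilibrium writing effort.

Ana's payoff is (270 + 5x_B)x_A − 5x_A².
∂π/∂x_A = 270 + 5x_B − 10x_A = 0, so x_A = 27 + 0.5x_B.
The game is symmetric, so in equilibrium x_B = x_A: the reaction function gives 0.5x_A = 27, hence x_A = 54.

54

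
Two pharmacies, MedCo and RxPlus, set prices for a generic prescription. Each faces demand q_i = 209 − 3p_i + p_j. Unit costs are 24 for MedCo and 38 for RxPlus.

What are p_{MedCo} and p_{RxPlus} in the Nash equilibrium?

MedCo's profit: π = (p_{MedCo} − 24)(209 − 3p_{MedCo} + p_{RxPlus}).
∂π/∂p_{MedCo} = 281 − 6p_{MedCo} + p_{RxPlus} = 0 ⇒ p_{MedCo} = 281/6 + (1/6)p_{RxPlus}.
Similarly p_{RxPlus} = 323/6 + (1/6)p_{MedCo}.
Solving the two reaction functions simultaneously: (1 − (1/6)(1/6))p_{MedCo} = 281/6 + (1/6)·(323/6), so (35/36)p_{MedCo} = 2009/36 and p_{MedCo} = 57.4.
Then p_{RxPlus} = 323/6 + (1/6)·57.4 = 63.4.

57.4, 63.4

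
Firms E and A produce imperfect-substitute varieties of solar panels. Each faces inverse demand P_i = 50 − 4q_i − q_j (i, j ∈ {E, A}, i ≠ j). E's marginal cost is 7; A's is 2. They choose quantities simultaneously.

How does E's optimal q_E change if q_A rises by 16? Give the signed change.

-2

Firm E's profit: π = q_E(50 − 4q_E − q_A) − 7q_E.
∂π/∂q_E = 43 − 8q_E − q_A = 0 ⇒ q_E = 5.375 − 0.125q_A.
The reaction-function slope is −0.125, so a 16-unit rise in q_A moves q_E by −0.125 × 16 = −2. E's best response falls — the actions are strategic substitutes.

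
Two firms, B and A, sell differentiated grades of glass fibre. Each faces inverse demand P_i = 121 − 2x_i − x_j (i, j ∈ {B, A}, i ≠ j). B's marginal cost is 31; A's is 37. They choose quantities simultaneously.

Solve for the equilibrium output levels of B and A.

Firm B's profit: π = x_B(121 − 2x_B − x_A) − 31x_B.
∂π/∂x_B = 90 − 4x_B − x_A = 0 ⇒ x_B = 22.5 − 0.25x_A.
Similarly x_A = 21 − 0.25x_B.
Plugging x_A into B's best response: x_B = 22.5 − 0.25(21 − 0.25x_B) ⇒ 0.9375x_B = 17.25, so x_B = 18.4.
Then x_A = 21 − 0.25·18.4 = 16.4.

18.4, 16.4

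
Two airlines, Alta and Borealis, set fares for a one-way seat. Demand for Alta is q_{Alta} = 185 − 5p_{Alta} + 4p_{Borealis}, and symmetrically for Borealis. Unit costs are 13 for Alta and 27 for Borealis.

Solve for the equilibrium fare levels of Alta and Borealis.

Alta's profit: π = (p_{Alta} − 13)(185 − 5p_{Alta} + 4p_{Borealis}).
∂π/∂p_{Alta} = 250 − 10p_{Alta} + 4p_{Borealis} = 0 ⇒ p_{Alta} = 25 + 0.4p_{Borealis}.
Similarly p_{Borealis} = 32 + 0.4p_{Alta}.
Plugging p_{Borealis} into Alta's best response: p_{Alta} = 25 + 0.4(32 + 0.4p_{Alta}) ⇒ 0.84p_{Alta} = 37.8, so p_{Alta} = 45.
Then p_{Borealis} = 32 + 0.4·45 = 50.

45, 50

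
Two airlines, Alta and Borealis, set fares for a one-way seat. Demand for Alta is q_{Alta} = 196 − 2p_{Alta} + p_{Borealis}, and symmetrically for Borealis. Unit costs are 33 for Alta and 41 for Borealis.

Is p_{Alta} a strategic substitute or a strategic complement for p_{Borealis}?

strategic complements

Alta's profit: π = (p_{Alta} − 33)(196 − 2p_{Alta} + p_{Borealis}).
∂π/∂p_{Alta} = 262 − 4p_{Alta} + p_{Borealis} = 0 ⇒ p_{Alta} = 65.5 + 0.25p_{Borealis}.
The best-response slope dp_{Alta}/dp_{Borealis} = 0.25 > 0: the reaction function is upward-sloping, so the choices are strategic complements.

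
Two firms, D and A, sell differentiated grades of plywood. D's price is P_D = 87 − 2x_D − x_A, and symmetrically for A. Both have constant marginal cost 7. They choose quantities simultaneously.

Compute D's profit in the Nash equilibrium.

Firm D's profit: π = x_D(87 − 2x_D − x_A) − 7x_D.
∂π/∂x_D = 80 − 4x_D − x_A = 0 ⇒ x_D = 20 − 0.25x_A.
The game is symmetric, so in equilibrium x_A = x_D: the reaction function gives 1.25x_D = 20, hence x_D = 16.
P_D = 87 − 2·16 − 16 = 39.
Profit = (39 − 7)·16 = 512.

512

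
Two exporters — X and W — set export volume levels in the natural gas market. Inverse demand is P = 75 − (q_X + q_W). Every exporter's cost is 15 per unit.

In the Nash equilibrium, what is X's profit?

Exporter X's profit: π = q_X(75 − (q_X + q_W)) − 15q_X.
∂π/∂q_X = 60 − 2q_X − q_W = 0, so q_X = 30 − 0.5q_W.
The game is symmetric, so in equilibrium q_W = q_X: the reaction function gives 1.5q_X = 30, hence q_X = 20.
Price P = 75 − 40 = 35.
X's profit: (35 − 15)·20 = 400.

400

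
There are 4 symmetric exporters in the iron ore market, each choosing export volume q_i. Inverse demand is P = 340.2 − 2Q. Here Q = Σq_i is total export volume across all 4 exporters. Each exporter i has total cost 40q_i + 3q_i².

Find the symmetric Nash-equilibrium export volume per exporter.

18.7625

A representative exporter's profit is π_i = q_i(340.2 − 2Q) − 40q_i − 3q_i², with Q = q_i + Σ_{j≠i} q_j.
First-order condition: 300.2 − 10q_i − 2Σ_{j≠i} q_j = 0.
In a symmetric equilibrium every exporter chooses the same q, so Σ_{j≠i} q_j = 3q. The condition becomes 300.2 − 16q = 0, giving q = 300.2/16 = 18.7625.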